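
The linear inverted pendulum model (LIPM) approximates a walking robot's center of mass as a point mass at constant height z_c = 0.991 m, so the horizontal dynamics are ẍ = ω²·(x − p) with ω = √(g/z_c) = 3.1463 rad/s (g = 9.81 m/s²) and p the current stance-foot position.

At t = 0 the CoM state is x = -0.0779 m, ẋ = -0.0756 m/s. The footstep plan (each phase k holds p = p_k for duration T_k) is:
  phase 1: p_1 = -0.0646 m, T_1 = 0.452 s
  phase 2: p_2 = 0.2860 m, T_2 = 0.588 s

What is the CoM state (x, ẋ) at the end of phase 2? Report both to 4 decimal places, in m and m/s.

x = -1.3484, ẋ = -4.9701

phase 1: p=-0.0646, T=0.452, ωT=1.422128, cosh=2.193566, sinh=1.952366; start (x,ẋ)=(-0.077900, -0.075600) → end (x,ẋ)=(-0.140686, -0.247532)
phase 2: p=0.2860, T=0.588, ωT=1.850024, cosh=3.258604, sinh=3.101371; start (x,ẋ)=(-0.140686, -0.247532) → end (x,ẋ)=(-1.348399, -4.970146)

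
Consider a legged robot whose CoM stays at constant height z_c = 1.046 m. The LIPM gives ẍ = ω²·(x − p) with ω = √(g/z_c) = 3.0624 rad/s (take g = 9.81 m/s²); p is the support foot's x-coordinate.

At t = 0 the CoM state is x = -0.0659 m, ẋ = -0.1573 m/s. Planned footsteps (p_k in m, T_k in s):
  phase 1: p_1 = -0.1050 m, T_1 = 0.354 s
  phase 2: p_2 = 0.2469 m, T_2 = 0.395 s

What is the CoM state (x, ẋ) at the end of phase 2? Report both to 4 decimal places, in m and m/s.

phase 1: p=-0.1050, T=0.354, ωT=1.084090, cosh=1.647478, sinh=1.309269; start (x,ẋ)=(-0.065900, -0.157300) → end (x,ẋ)=(-0.107834, -0.102377)
phase 2: p=0.2469, T=0.395, ωT=1.209648, cosh=1.825303, sinh=1.527001; start (x,ẋ)=(-0.107834, -0.102377) → end (x,ẋ)=(-0.451645, -1.845707)

x = -0.4516, ẋ = -1.8457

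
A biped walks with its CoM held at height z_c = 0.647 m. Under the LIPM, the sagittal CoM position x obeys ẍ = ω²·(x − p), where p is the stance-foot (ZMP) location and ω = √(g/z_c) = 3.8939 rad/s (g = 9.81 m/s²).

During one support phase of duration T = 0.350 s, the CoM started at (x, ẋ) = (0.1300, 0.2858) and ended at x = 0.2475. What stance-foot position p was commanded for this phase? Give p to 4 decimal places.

ωT = 3.8939·0.350 = 1.362865; cosh(ωT) = 2.081649, sinh(ωT) = 1.825723
x(T) = p + (x₀−p)·cosh(ωT) + (ẋ₀/ω)·sinh(ωT) ⇒ p·(1 − cosh) = x(T) − x₀·cosh − (ẋ₀/ω)·sinh
numerator   = 0.2475 − (0.1300)·2.081649 − (0.2858/3.8939)·1.825723 = -0.157117
denominator = 1 − 2.081649 = -1.081649
p = -0.157117 / -1.081649 = 0.1453

p = 0.1453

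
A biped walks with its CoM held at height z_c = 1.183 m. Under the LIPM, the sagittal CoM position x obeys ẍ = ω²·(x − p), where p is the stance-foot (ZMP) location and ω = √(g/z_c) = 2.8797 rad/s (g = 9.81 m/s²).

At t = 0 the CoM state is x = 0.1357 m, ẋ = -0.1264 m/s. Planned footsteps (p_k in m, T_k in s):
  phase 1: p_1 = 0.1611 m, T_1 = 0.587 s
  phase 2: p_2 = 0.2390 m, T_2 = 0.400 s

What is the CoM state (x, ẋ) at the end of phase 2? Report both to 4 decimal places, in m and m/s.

x = -0.4904, ẋ = -2.0326

phase 1: p=0.1611, T=0.587, ωT=1.690384, cosh=2.803005, sinh=2.618556; start (x,ẋ)=(0.135700, -0.126400) → end (x,ẋ)=(-0.025034, -0.545833)
phase 2: p=0.2390, T=0.400, ωT=1.151880, cosh=1.740089, sinh=1.424047; start (x,ẋ)=(-0.025034, -0.545833) → end (x,ẋ)=(-0.490363, -2.032555)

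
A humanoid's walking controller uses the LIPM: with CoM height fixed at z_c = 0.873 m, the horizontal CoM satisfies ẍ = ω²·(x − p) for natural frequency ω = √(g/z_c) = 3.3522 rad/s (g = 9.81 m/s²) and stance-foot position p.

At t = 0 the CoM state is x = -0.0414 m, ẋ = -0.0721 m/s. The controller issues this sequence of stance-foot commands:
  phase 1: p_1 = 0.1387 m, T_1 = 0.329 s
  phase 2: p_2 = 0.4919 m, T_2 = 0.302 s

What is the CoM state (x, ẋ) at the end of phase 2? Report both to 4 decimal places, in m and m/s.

x = -0.9037, ẋ = -4.1839

phase 1: p=0.1387, T=0.329, ωT=1.102874, cosh=1.672364, sinh=1.340448; start (x,ẋ)=(-0.041400, -0.072100) → end (x,ẋ)=(-0.191323, -0.929848)
phase 2: p=0.4919, T=0.302, ωT=1.012364, cosh=1.557730, sinh=1.194371; start (x,ẋ)=(-0.191323, -0.929848) → end (x,ẋ)=(-0.903677, -4.183921)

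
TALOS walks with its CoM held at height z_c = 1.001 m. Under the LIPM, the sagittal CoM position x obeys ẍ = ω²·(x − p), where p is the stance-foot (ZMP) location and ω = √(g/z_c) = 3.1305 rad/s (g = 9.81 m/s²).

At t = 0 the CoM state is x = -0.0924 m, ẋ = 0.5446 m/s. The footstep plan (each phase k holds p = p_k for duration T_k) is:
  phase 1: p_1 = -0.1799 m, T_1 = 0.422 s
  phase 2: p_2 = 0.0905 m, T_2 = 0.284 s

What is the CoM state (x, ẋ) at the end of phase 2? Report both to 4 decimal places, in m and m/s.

x = 0.8931, ẋ = 2.8903

phase 1: p=-0.1799, T=0.422, ωT=1.321071, cosh=2.007141, sinh=1.740292; start (x,ẋ)=(-0.092400, 0.544600) → end (x,ẋ)=(0.298476, 1.569788)
phase 2: p=0.0905, T=0.284, ωT=0.889062, cosh=1.421944, sinh=1.010903; start (x,ẋ)=(0.298476, 1.569788) → end (x,ẋ)=(0.893147, 2.890317)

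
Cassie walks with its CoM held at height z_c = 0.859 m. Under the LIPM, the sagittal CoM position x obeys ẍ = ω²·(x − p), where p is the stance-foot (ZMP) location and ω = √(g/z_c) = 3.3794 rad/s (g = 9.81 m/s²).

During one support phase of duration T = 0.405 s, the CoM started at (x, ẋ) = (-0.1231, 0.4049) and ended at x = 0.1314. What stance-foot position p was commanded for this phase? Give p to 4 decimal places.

ωT = 3.3794·0.405 = 1.368657; cosh(ωT) = 2.092259, sinh(ωT) = 1.837810
x(T) = p + (x₀−p)·cosh(ωT) + (ẋ₀/ω)·sinh(ωT) ⇒ p·(1 − cosh) = x(T) − x₀·cosh − (ẋ₀/ω)·sinh
numerator   = 0.1314 − (-0.1231)·2.092259 − (0.4049/3.3794)·1.837810 = 0.168761
denominator = 1 − 2.092259 = -1.092259
p = 0.168761 / -1.092259 = -0.1545

p = -0.1545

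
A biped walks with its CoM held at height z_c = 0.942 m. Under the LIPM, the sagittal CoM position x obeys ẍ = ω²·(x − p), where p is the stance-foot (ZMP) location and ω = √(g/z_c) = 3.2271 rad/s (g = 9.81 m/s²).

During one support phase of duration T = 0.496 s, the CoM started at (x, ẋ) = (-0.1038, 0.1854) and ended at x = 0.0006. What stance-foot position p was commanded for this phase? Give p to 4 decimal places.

p = -0.0834

ωT = 3.2271·0.496 = 1.600642; cosh(ωT) = 2.578989, sinh(ωT) = 2.377222
x(T) = p + (x₀−p)·cosh(ωT) + (ẋ₀/ω)·sinh(ωT) ⇒ p·(1 − cosh) = x(T) − x₀·cosh − (ẋ₀/ω)·sinh
numerator   = 0.0006 − (-0.1038)·2.578989 − (0.1854/3.2271)·2.377222 = 0.131725
denominator = 1 − 2.578989 = -1.578989
p = 0.131725 / -1.578989 = -0.0834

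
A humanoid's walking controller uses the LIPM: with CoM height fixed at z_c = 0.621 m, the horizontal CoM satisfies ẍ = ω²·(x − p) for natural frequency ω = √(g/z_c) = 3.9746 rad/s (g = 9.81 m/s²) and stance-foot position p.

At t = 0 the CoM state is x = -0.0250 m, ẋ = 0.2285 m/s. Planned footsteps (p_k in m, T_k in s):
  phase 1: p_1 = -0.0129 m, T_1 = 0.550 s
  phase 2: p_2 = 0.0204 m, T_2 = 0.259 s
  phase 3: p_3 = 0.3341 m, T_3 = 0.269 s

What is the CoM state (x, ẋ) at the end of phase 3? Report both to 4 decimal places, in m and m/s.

phase 1: p=-0.0129, T=0.550, ωT=2.186030, cosh=4.506086, sinh=4.393724; start (x,ẋ)=(-0.025000, 0.228500) → end (x,ẋ)=(0.185172, 0.818335)
phase 2: p=0.0204, T=0.259, ωT=1.029421, cosh=1.578330, sinh=1.221116; start (x,ẋ)=(0.185172, 0.818335) → end (x,ẋ)=(0.531881, 2.091314)
phase 3: p=0.3341, T=0.269, ωT=1.069167, cosh=1.628124, sinh=1.284829; start (x,ẋ)=(0.531881, 2.091314) → end (x,ẋ)=(1.332150, 4.414923)

x = 1.3322, ẋ = 4.4149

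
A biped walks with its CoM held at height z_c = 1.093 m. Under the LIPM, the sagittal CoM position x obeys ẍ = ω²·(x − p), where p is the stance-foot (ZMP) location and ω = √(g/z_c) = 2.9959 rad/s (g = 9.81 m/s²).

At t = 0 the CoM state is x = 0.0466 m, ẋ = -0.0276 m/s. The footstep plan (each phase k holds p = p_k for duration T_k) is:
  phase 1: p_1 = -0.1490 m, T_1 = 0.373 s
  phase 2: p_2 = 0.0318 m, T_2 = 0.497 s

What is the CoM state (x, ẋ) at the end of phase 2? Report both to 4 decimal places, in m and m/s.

phase 1: p=-0.1490, T=0.373, ωT=1.117471, cosh=1.692109, sinh=1.365003; start (x,ẋ)=(0.046600, -0.027600) → end (x,ẋ)=(0.169401, 0.753187)
phase 2: p=0.0318, T=0.497, ωT=1.488962, cosh=2.329050, sinh=2.103443; start (x,ẋ)=(0.169401, 0.753187) → end (x,ẋ)=(0.881098, 2.621333)

x = 0.8811, ẋ = 2.6213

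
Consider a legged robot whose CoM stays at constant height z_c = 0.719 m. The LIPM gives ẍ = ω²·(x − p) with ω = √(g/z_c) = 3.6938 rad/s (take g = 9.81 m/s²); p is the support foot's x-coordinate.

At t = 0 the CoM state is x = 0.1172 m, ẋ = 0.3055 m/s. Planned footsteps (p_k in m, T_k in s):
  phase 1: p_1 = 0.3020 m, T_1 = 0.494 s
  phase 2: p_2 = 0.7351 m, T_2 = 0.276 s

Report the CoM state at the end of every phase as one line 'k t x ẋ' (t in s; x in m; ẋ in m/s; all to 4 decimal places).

1 0.4940 -0.0361 -1.0896
2 0.7700 -0.8284 -5.1408

phase 1: p=0.3020, T=0.494, ωT=1.824737, cosh=3.181213, sinh=3.019953; start (x,ẋ)=(0.117200, 0.305500) → end (x,ẋ)=(-0.036119, -1.089602)
phase 2: p=0.7351, T=0.276, ωT=1.019489, cosh=1.566278, sinh=1.205499; start (x,ẋ)=(-0.036119, -1.089602) → end (x,ẋ)=(-0.828444, -5.140762)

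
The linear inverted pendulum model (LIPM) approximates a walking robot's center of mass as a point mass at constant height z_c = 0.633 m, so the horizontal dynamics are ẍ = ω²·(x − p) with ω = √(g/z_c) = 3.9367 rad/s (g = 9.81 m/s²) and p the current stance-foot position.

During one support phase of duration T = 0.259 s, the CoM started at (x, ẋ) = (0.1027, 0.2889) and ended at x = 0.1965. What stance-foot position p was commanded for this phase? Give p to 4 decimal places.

p = 0.0933

ωT = 3.9367·0.259 = 1.019605; cosh(ωT) = 1.566419, sinh(ωT) = 1.205682
x(T) = p + (x₀−p)·cosh(ωT) + (ẋ₀/ω)·sinh(ωT) ⇒ p·(1 − cosh) = x(T) − x₀·cosh − (ẋ₀/ω)·sinh
numerator   = 0.1965 − (0.1027)·1.566419 − (0.2889/3.9367)·1.205682 = -0.052852
denominator = 1 − 1.566419 = -0.566419
p = -0.052852 / -0.566419 = 0.0933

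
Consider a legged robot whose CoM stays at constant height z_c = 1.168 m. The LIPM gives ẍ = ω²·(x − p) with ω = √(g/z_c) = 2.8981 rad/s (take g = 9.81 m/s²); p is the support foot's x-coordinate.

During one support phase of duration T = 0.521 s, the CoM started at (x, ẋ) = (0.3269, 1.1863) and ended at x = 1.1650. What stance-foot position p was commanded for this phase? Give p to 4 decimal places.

ωT = 2.8981·0.521 = 1.509910; cosh(ωT) = 2.373627, sinh(ωT) = 2.152697
x(T) = p + (x₀−p)·cosh(ωT) + (ẋ₀/ω)·sinh(ωT) ⇒ p·(1 − cosh) = x(T) − x₀·cosh − (ẋ₀/ω)·sinh
numerator   = 1.1650 − (0.3269)·2.373627 − (1.1863/2.8981)·2.152697 = -0.492117
denominator = 1 − 2.373627 = -1.373627
p = -0.492117 / -1.373627 = 0.3583

p = 0.3583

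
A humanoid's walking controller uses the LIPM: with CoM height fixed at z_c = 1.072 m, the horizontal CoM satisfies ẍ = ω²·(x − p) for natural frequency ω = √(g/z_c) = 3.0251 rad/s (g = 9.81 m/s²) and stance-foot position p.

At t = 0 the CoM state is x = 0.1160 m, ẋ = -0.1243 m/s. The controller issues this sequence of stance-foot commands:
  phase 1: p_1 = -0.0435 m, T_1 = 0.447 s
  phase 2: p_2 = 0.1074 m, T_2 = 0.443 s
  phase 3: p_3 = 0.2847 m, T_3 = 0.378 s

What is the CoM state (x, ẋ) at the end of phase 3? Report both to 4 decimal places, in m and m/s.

phase 1: p=-0.0435, T=0.447, ωT=1.352220, cosh=2.062331, sinh=1.803666; start (x,ẋ)=(0.116000, -0.124300) → end (x,ẋ)=(0.211330, 0.613927)
phase 2: p=0.1074, T=0.443, ωT=1.340119, cosh=2.040657, sinh=1.778842; start (x,ẋ)=(0.211330, 0.613927) → end (x,ẋ)=(0.680492, 1.812081)
phase 3: p=0.2847, T=0.378, ωT=1.143488, cosh=1.728199, sinh=1.409494; start (x,ẋ)=(0.680492, 1.812081) → end (x,ẋ)=(1.813015, 4.819237)

x = 1.8130, ẋ = 4.8192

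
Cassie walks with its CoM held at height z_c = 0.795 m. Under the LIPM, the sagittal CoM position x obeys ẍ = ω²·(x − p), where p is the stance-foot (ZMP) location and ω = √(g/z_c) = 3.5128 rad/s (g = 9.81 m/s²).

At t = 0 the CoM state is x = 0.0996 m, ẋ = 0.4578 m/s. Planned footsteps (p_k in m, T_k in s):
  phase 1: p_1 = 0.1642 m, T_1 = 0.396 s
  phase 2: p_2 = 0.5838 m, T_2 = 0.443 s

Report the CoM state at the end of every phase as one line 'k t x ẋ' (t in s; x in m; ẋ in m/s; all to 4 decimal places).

1 0.3960 0.2720 0.5491
2 0.8390 0.1660 -1.1209

phase 1: p=0.1642, T=0.396, ωT=1.391069, cosh=2.133976, sinh=1.885167; start (x,ẋ)=(0.099600, 0.457800) → end (x,ẋ)=(0.272026, 0.549139)
phase 2: p=0.5838, T=0.443, ωT=1.556170, cosh=2.475787, sinh=2.264845; start (x,ẋ)=(0.272026, 0.549139) → end (x,ẋ)=(0.165968, -1.120901)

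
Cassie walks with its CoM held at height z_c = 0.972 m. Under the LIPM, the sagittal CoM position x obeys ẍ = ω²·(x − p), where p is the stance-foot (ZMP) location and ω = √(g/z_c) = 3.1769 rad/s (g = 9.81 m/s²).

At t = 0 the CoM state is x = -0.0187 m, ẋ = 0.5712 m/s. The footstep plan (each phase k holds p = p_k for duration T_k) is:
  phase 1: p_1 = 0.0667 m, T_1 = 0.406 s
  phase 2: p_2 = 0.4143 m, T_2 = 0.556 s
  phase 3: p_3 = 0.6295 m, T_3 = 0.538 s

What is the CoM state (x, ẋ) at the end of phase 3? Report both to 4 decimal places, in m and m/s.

phase 1: p=0.0667, T=0.406, ωT=1.289821, cosh=1.953729, sinh=1.678409; start (x,ẋ)=(-0.018700, 0.571200) → end (x,ẋ)=(0.201626, 0.660605)
phase 2: p=0.4143, T=0.556, ωT=1.766356, cosh=3.010228, sinh=2.839273; start (x,ẋ)=(0.201626, 0.660605) → end (x,ẋ)=(0.364502, 0.070235)
phase 3: p=0.6295, T=0.538, ωT=1.709172, cosh=2.852701, sinh=2.671685; start (x,ẋ)=(0.364502, 0.070235) → end (x,ẋ)=(-0.067395, -2.048860)

x = -0.0674, ẋ = -2.0489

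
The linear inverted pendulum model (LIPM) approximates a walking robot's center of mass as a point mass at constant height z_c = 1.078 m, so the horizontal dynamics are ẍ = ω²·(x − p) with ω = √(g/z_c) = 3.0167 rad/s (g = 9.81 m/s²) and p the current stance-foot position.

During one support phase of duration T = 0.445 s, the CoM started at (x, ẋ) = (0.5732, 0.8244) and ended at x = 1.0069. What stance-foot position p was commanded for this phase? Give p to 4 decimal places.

ωT = 3.0167·0.445 = 1.342431; cosh(ωT) = 2.044775, sinh(ωT) = 1.783566
x(T) = p + (x₀−p)·cosh(ωT) + (ẋ₀/ω)·sinh(ωT) ⇒ p·(1 − cosh) = x(T) − x₀·cosh − (ẋ₀/ω)·sinh
numerator   = 1.0069 − (0.5732)·2.044775 − (0.8244/3.0167)·1.783566 = -0.652576
denominator = 1 − 2.044775 = -1.044775
p = -0.652576 / -1.044775 = 0.6246

p = 0.6246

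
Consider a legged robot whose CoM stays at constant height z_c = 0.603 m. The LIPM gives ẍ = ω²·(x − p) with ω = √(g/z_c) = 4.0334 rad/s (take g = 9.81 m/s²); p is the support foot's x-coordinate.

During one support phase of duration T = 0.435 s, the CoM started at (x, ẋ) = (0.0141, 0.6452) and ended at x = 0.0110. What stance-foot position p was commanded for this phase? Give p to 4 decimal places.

ωT = 4.0334·0.435 = 1.754529; cosh(ωT) = 2.976857, sinh(ωT) = 2.803868
x(T) = p + (x₀−p)·cosh(ωT) + (ẋ₀/ω)·sinh(ωT) ⇒ p·(1 − cosh) = x(T) − x₀·cosh − (ẋ₀/ω)·sinh
numerator   = 0.0110 − (0.0141)·2.976857 − (0.6452/4.0334)·2.803868 = -0.479492
denominator = 1 − 2.976857 = -1.976857
p = -0.479492 / -1.976857 = 0.2426

p = 0.2426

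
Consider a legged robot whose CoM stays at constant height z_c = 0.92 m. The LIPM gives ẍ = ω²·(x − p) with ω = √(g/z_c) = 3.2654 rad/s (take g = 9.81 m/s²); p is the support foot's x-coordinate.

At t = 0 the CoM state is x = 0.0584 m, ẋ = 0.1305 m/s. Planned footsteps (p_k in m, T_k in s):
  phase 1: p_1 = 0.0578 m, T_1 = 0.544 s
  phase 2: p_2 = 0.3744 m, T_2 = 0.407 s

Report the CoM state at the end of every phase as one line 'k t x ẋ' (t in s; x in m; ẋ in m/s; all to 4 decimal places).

phase 1: p=0.0578, T=0.544, ωT=1.776378, cosh=3.038833, sinh=2.869582; start (x,ẋ)=(0.058400, 0.130500) → end (x,ẋ)=(0.174305, 0.402190)
phase 2: p=0.3744, T=0.407, ωT=1.329018, cosh=2.021034, sinh=1.756297; start (x,ẋ)=(0.174305, 0.402190) → end (x,ẋ)=(0.186318, -0.334710)

1 0.5440 0.1743 0.4022
2 0.9510 0.1863 -0.3347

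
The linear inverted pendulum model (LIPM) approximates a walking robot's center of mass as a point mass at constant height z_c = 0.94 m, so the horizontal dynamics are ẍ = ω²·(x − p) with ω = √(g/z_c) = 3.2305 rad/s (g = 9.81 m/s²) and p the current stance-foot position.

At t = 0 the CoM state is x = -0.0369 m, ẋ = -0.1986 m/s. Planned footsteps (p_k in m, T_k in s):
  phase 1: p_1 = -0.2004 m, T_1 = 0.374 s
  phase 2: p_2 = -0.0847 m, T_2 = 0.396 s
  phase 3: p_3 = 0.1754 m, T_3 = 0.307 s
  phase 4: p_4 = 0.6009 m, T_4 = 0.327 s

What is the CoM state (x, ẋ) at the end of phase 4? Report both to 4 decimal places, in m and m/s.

phase 1: p=-0.2004, T=0.374, ωT=1.208207, cosh=1.823105, sinh=1.524372; start (x,ẋ)=(-0.036900, -0.198600) → end (x,ẋ)=(0.003964, 0.443085)
phase 2: p=-0.0847, T=0.396, ωT=1.279278, cosh=1.936141, sinh=1.657903; start (x,ẋ)=(0.003964, 0.443085) → end (x,ẋ)=(0.314359, 1.332749)
phase 3: p=0.1754, T=0.307, ωT=0.991764, cosh=1.533453, sinh=1.162531; start (x,ẋ)=(0.314359, 1.332749) → end (x,ẋ)=(0.868092, 2.565578)
phase 4: p=0.6009, T=0.327, ωT=1.056374, cosh=1.611819, sinh=1.264104; start (x,ẋ)=(0.868092, 2.565578) → end (x,ẋ)=(2.035483, 5.226375)

x = 2.0355, ẋ = 5.2264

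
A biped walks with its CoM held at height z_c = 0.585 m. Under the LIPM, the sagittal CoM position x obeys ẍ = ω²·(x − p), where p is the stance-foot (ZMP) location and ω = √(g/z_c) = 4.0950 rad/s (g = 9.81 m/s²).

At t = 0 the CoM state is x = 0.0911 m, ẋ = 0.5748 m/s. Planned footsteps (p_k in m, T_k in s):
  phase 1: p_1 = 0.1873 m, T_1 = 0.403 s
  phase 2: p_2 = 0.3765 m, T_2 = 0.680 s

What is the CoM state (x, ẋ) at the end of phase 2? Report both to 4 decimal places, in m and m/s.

x = 0.6999, ẋ = 1.3837

phase 1: p=0.1873, T=0.403, ωT=1.650285, cosh=2.700230, sinh=2.508234; start (x,ẋ)=(0.091100, 0.574800) → end (x,ẋ)=(0.279609, 0.564001)
phase 2: p=0.3765, T=0.680, ωT=2.784600, cosh=8.127547, sinh=8.065793; start (x,ẋ)=(0.279609, 0.564001) → end (x,ẋ)=(0.699912, 1.383704)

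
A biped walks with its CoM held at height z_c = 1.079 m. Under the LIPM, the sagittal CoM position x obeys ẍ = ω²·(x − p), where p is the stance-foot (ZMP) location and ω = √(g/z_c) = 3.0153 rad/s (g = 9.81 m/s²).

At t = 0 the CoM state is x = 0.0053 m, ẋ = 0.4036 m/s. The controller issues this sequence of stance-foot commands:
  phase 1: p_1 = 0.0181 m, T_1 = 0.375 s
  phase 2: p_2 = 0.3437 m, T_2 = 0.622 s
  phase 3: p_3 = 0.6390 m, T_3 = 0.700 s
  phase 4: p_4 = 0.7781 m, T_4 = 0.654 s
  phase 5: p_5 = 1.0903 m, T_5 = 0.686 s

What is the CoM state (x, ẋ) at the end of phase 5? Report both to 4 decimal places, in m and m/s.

phase 1: p=0.0181, T=0.375, ωT=1.130737, cosh=1.710368, sinh=1.387573; start (x,ẋ)=(0.005300, 0.403600) → end (x,ẋ)=(0.181935, 0.636750)
phase 2: p=0.3437, T=0.622, ωT=1.875517, cosh=3.338732, sinh=3.185456; start (x,ẋ)=(0.181935, 0.636750) → end (x,ẋ)=(0.476292, 0.572166)
phase 3: p=0.6390, T=0.700, ωT=2.110710, cosh=4.187626, sinh=4.066474; start (x,ẋ)=(0.476292, 0.572166) → end (x,ẋ)=(0.729270, 0.400948)
phase 4: p=0.7781, T=0.654, ωT=1.972006, cosh=3.662127, sinh=3.522950; start (x,ẋ)=(0.729270, 0.400948) → end (x,ẋ)=(1.067728, 0.949609)
phase 5: p=1.0903, T=0.686, ωT=2.068496, cosh=4.019644, sinh=3.893268; start (x,ẋ)=(1.067728, 0.949609) → end (x,ẋ)=(2.225675, 3.552104)

x = 2.2257, ẋ = 3.5521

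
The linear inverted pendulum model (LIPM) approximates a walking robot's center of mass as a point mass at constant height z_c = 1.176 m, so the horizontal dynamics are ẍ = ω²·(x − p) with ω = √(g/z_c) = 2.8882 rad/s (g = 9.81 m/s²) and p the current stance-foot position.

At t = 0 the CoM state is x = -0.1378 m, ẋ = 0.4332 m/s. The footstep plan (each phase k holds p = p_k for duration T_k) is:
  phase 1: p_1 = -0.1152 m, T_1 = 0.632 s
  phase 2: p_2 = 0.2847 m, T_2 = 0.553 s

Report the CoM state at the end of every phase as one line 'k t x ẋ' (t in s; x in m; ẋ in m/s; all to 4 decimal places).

phase 1: p=-0.1152, T=0.632, ωT=1.825342, cosh=3.183041, sinh=3.021878; start (x,ẋ)=(-0.137800, 0.433200) → end (x,ẋ)=(0.266114, 1.181645)
phase 2: p=0.2847, T=0.553, ωT=1.597175, cosh=2.570763, sinh=2.368295; start (x,ẋ)=(0.266114, 1.181645) → end (x,ẋ)=(1.205856, 2.910597)

1 0.6320 0.2661 1.1816
2 1.1850 1.2059 2.9106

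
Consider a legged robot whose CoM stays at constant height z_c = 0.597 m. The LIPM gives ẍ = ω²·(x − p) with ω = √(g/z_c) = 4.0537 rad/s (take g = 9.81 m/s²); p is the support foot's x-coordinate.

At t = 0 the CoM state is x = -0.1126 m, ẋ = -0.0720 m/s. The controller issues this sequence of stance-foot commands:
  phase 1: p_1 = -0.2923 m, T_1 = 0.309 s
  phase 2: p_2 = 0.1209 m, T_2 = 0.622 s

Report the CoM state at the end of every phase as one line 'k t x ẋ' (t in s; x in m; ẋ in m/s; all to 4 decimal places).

1 0.3090 0.0193 1.0342
2 0.9310 1.0617 3.9300

phase 1: p=-0.2923, T=0.309, ωT=1.252593, cosh=1.892584, sinh=1.606822; start (x,ẋ)=(-0.112600, -0.072000) → end (x,ẋ)=(0.019258, 1.034223)
phase 2: p=0.1209, T=0.622, ωT=2.521401, cosh=6.263187, sinh=6.182840; start (x,ẋ)=(0.019258, 1.034223) → end (x,ẋ)=(1.061728, 3.930035)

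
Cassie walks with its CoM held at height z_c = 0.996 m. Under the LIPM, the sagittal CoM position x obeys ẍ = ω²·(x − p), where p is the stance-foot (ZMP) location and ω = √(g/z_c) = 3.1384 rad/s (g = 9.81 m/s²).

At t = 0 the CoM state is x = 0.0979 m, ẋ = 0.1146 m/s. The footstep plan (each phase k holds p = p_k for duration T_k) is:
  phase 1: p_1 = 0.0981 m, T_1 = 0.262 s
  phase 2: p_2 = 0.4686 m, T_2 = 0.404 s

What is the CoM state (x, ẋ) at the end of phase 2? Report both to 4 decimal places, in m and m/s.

phase 1: p=0.0981, T=0.262, ωT=0.822261, cosh=1.357538, sinh=0.918101; start (x,ẋ)=(0.097900, 0.114600) → end (x,ẋ)=(0.131353, 0.154998)
phase 2: p=0.4686, T=0.404, ωT=1.267914, cosh=1.917425, sinh=1.636006; start (x,ẋ)=(0.131353, 0.154998) → end (x,ẋ)=(-0.097247, -1.434377)

x = -0.0972, ẋ = -1.4344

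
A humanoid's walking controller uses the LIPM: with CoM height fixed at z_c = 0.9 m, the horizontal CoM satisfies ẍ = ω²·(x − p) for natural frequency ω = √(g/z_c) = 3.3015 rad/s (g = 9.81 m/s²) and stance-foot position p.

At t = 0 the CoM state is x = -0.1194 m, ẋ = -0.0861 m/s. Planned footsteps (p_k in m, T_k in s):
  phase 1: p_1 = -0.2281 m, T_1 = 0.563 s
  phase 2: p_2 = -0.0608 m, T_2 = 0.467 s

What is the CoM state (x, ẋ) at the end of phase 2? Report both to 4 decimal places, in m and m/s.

phase 1: p=-0.2281, T=0.563, ωT=1.858744, cosh=3.285773, sinh=3.129904; start (x,ẋ)=(-0.119400, -0.086100) → end (x,ẋ)=(0.047439, 0.840333)
phase 2: p=-0.0608, T=0.467, ωT=1.541801, cosh=2.443496, sinh=2.229500; start (x,ẋ)=(0.047439, 0.840333) → end (x,ẋ)=(0.771157, 2.850062)

x = 0.7712, ẋ = 2.8501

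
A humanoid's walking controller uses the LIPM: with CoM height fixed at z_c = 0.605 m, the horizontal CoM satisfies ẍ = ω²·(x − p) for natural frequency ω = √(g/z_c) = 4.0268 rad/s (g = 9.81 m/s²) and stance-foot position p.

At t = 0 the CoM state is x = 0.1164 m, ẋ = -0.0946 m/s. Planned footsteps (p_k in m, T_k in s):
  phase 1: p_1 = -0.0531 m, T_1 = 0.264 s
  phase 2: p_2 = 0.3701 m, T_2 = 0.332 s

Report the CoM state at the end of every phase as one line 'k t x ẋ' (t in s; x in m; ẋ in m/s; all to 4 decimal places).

phase 1: p=-0.0531, T=0.264, ωT=1.063075, cosh=1.620326, sinh=1.274934; start (x,ẋ)=(0.116400, -0.094600) → end (x,ẋ)=(0.191594, 0.716914)
phase 2: p=0.3701, T=0.332, ωT=1.336898, cosh=2.034936, sinh=1.772277; start (x,ẋ)=(0.191594, 0.716914) → end (x,ẋ)=(0.322380, 0.184946)

1 0.2640 0.1916 0.7169
2 0.5960 0.3224 0.1849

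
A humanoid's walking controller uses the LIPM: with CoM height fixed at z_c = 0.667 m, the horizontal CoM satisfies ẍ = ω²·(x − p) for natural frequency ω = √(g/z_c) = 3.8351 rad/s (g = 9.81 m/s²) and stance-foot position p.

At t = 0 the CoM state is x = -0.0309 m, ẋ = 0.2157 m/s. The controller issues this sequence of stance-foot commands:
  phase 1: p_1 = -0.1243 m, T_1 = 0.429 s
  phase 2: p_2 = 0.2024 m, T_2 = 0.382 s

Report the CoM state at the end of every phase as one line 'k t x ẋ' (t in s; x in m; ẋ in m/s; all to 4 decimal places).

phase 1: p=-0.1243, T=0.429, ωT=1.645258, cosh=2.687655, sinh=2.494692; start (x,ẋ)=(-0.030900, 0.215700) → end (x,ẋ)=(0.267037, 1.473322)
phase 2: p=0.2024, T=0.382, ωT=1.465008, cosh=2.279327, sinh=2.048251; start (x,ẋ)=(0.267037, 1.473322) → end (x,ẋ)=(1.136602, 3.865926)

1 0.4290 0.2670 1.4733
2 0.8110 1.1366 3.8659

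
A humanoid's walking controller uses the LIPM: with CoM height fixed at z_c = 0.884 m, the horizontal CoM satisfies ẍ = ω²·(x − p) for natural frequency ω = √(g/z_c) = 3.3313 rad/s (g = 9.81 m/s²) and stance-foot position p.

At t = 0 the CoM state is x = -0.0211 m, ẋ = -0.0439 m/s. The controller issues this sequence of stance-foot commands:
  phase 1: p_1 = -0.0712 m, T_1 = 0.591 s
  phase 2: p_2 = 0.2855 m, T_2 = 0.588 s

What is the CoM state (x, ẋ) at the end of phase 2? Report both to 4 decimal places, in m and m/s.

x = -0.0661, ẋ = -1.0080

phase 1: p=-0.0712, T=0.591, ωT=1.968798, cosh=3.650845, sinh=3.511220; start (x,ẋ)=(-0.021100, -0.043900) → end (x,ẋ)=(0.065436, 0.425744)
phase 2: p=0.2855, T=0.588, ωT=1.958804, cosh=3.615936, sinh=3.474909; start (x,ẋ)=(0.065436, 0.425744) → end (x,ẋ)=(-0.066139, -1.007986)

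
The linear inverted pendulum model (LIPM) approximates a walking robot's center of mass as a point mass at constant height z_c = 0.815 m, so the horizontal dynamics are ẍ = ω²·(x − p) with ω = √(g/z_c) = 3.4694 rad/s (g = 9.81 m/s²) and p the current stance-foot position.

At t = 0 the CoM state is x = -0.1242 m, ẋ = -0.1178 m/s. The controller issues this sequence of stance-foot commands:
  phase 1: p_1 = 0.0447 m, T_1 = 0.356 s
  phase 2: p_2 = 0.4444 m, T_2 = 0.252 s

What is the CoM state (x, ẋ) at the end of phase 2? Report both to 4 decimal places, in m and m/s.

x = -0.9623, ẋ = -4.2452

phase 1: p=0.0447, T=0.356, ωT=1.235106, cosh=1.864774, sinh=1.573970; start (x,ẋ)=(-0.124200, -0.117800) → end (x,ẋ)=(-0.323703, -1.141988)
phase 2: p=0.4444, T=0.252, ωT=0.874289, cosh=1.407164, sinh=0.990006; start (x,ẋ)=(-0.323703, -1.141988) → end (x,ẋ)=(-0.962317, -4.245187)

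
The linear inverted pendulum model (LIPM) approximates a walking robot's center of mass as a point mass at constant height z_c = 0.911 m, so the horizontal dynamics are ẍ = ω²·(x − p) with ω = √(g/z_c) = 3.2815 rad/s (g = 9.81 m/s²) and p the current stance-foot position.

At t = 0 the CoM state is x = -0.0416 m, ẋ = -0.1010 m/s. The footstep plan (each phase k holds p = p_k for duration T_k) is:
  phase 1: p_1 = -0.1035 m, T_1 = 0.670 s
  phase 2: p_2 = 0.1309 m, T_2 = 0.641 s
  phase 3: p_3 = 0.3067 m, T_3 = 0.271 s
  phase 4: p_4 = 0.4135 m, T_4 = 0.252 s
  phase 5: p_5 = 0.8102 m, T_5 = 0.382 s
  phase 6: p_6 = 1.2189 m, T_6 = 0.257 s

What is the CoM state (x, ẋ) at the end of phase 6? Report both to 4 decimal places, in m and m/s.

phase 1: p=-0.1035, T=0.670, ωT=2.198605, cosh=4.561695, sinh=4.450737; start (x,ẋ)=(-0.041600, -0.101000) → end (x,ẋ)=(0.041881, 0.443324)
phase 2: p=0.1309, T=0.641, ωT=2.103441, cosh=4.158179, sinh=4.036143; start (x,ẋ)=(0.041881, 0.443324) → end (x,ẋ)=(0.306020, 0.664405)
phase 3: p=0.3067, T=0.271, ωT=0.889286, cosh=1.422171, sinh=1.011222; start (x,ẋ)=(0.306020, 0.664405) → end (x,ẋ)=(0.510475, 0.942641)
phase 4: p=0.4135, T=0.252, ωT=0.826938, cosh=1.361847, sinh=0.924460; start (x,ẋ)=(0.510475, 0.942641) → end (x,ẋ)=(0.811125, 1.577917)
phase 5: p=0.8102, T=0.382, ωT=1.253533, cosh=1.894095, sinh=1.608601; start (x,ẋ)=(0.811125, 1.577917) → end (x,ẋ)=(1.585451, 2.993605)
phase 6: p=1.2189, T=0.257, ωT=0.843345, cosh=1.377199, sinh=0.946930; start (x,ẋ)=(1.585451, 2.993605) → end (x,ẋ)=(2.587567, 5.261792)

x = 2.5876, ẋ = 5.2618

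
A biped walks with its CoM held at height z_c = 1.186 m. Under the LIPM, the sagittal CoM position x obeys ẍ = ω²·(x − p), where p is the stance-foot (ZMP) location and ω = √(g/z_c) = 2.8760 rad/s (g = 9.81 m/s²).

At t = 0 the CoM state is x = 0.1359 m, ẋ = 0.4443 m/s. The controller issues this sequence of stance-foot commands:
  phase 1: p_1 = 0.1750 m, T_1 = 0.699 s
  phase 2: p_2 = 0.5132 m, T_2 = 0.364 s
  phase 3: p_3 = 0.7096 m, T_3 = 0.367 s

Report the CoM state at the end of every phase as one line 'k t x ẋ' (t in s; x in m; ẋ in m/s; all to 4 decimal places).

1 0.6990 0.5928 1.2760
2 1.0630 1.1946 2.3272
3 1.4300 2.5125 5.5096

phase 1: p=0.1750, T=0.699, ωT=2.010324, cosh=3.799841, sinh=3.665895; start (x,ẋ)=(0.135900, 0.444300) → end (x,ẋ)=(0.592754, 1.276033)
phase 2: p=0.5132, T=0.364, ωT=1.046864, cosh=1.599870, sinh=1.248833; start (x,ẋ)=(0.592754, 1.276033) → end (x,ẋ)=(1.194562, 2.327216)
phase 3: p=0.7096, T=0.367, ωT=1.055492, cosh=1.610705, sinh=1.262684; start (x,ẋ)=(1.194562, 2.327216) → end (x,ẋ)=(2.512475, 5.509586)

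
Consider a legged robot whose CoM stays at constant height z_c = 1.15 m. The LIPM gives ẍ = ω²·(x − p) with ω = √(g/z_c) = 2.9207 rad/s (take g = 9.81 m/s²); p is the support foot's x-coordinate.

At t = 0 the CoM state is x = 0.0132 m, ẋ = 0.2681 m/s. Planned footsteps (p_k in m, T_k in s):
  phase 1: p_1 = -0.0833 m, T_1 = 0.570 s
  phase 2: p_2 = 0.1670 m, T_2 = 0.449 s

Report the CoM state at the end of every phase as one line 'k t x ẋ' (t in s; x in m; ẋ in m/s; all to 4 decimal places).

phase 1: p=-0.0833, T=0.570, ωT=1.664799, cosh=2.736920, sinh=2.547691; start (x,ẋ)=(0.013200, 0.268100) → end (x,ẋ)=(0.414673, 1.451829)
phase 2: p=0.1670, T=0.449, ωT=1.311394, cosh=1.990394, sinh=1.720950; start (x,ẋ)=(0.414673, 1.451829) → end (x,ẋ)=(1.515421, 4.134611)

1 0.5700 0.4147 1.4518
2 1.0190 1.5154 4.1346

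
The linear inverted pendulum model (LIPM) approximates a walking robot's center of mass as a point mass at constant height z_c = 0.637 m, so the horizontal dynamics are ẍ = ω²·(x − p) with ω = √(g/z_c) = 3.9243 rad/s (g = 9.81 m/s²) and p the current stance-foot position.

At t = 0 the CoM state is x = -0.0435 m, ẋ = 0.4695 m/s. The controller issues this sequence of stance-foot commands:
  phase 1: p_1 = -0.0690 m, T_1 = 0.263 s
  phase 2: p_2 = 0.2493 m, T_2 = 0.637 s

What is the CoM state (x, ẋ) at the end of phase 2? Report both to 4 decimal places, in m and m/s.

phase 1: p=-0.0690, T=0.263, ωT=1.032091, cosh=1.581595, sinh=1.225334; start (x,ẋ)=(-0.043500, 0.469500) → end (x,ẋ)=(0.117929, 0.865178)
phase 2: p=0.2493, T=0.637, ωT=2.499779, cosh=6.130953, sinh=6.048850; start (x,ẋ)=(0.117929, 0.865178) → end (x,ẋ)=(0.777438, 2.185934)

x = 0.7774, ẋ = 2.1859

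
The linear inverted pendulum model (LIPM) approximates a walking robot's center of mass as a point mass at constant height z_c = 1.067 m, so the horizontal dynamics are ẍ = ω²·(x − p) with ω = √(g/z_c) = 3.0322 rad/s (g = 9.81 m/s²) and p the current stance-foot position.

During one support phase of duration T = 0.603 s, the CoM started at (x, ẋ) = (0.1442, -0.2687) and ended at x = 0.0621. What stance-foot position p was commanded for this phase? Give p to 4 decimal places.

ωT = 3.0322·0.603 = 1.828417; cosh(ωT) = 3.192346, sinh(ωT) = 3.031678
x(T) = p + (x₀−p)·cosh(ωT) + (ẋ₀/ω)·sinh(ωT) ⇒ p·(1 − cosh) = x(T) − x₀·cosh − (ẋ₀/ω)·sinh
numerator   = 0.0621 − (0.1442)·3.192346 − (-0.2687/3.0322)·3.031678 = -0.129583
denominator = 1 − 3.192346 = -2.192346
p = -0.129583 / -2.192346 = 0.0591

p = 0.0591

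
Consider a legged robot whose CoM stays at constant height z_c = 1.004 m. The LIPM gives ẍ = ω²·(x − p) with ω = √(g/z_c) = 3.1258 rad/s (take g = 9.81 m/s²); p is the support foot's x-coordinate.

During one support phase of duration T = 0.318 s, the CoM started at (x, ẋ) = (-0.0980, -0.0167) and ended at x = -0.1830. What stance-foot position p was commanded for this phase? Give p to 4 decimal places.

ωT = 3.1258·0.318 = 0.994004; cosh(ωT) = 1.536062, sinh(ωT) = 1.165971
x(T) = p + (x₀−p)·cosh(ωT) + (ẋ₀/ω)·sinh(ωT) ⇒ p·(1 − cosh) = x(T) − x₀·cosh − (ẋ₀/ω)·sinh
numerator   = -0.1830 − (-0.0980)·1.536062 − (-0.0167/3.1258)·1.165971 = -0.026237
denominator = 1 − 1.536062 = -0.536062
p = -0.026237 / -0.536062 = 0.0489

p = 0.0489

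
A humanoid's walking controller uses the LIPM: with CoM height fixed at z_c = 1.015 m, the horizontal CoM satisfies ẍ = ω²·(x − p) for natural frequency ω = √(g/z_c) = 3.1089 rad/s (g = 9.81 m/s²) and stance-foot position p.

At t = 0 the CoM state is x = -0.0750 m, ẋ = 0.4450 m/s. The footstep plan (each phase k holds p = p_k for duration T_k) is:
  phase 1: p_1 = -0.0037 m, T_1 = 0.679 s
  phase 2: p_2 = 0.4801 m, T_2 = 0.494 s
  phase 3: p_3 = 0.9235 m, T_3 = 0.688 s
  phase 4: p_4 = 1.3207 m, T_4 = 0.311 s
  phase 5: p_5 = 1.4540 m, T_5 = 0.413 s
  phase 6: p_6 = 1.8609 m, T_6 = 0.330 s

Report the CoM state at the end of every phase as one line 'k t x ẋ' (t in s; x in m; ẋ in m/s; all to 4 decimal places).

1 0.6790 0.2799 0.9623
2 1.1730 0.6791 0.9597
3 1.8610 1.1637 0.9494
4 2.1720 1.4279 0.8799
5 2.5850 1.8751 1.5754
6 2.9150 2.4993 2.5337

phase 1: p=-0.0037, T=0.679, ωT=2.110943, cosh=4.188574, sinh=4.067450; start (x,ẋ)=(-0.075000, 0.445000) → end (x,ẋ)=(0.279859, 0.962306)
phase 2: p=0.4801, T=0.494, ωT=1.535797, cosh=2.430154, sinh=2.214870; start (x,ẋ)=(0.279859, 0.962306) → end (x,ẋ)=(0.679058, 0.959731)
phase 3: p=0.9235, T=0.688, ωT=2.138923, cosh=4.304036, sinh=4.186254; start (x,ẋ)=(0.679058, 0.959731) → end (x,ẋ)=(1.163728, 0.949391)
phase 4: p=1.3207, T=0.311, ωT=0.966868, cosh=1.504984, sinh=1.124711; start (x,ẋ)=(1.163728, 0.949391) → end (x,ẋ)=(1.427922, 0.879947)
phase 5: p=1.4540, T=0.413, ωT=1.283976, cosh=1.943951, sinh=1.667017; start (x,ẋ)=(1.427922, 0.879947) → end (x,ẋ)=(1.875140, 1.575422)
phase 6: p=1.8609, T=0.330, ωT=1.025937, cosh=1.574084, sinh=1.215624; start (x,ẋ)=(1.875140, 1.575422) → end (x,ẋ)=(2.499328, 2.533665)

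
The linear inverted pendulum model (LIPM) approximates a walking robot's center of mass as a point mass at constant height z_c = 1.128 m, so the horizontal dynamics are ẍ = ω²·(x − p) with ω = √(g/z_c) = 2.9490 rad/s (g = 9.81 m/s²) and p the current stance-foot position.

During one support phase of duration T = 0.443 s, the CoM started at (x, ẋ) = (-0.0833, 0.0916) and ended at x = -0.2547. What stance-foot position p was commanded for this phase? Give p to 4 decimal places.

p = 0.1454

ωT = 2.9490·0.443 = 1.306407; cosh(ωT) = 1.981836, sinh(ωT) = 1.711045
x(T) = p + (x₀−p)·cosh(ωT) + (ẋ₀/ω)·sinh(ωT) ⇒ p·(1 − cosh) = x(T) − x₀·cosh − (ẋ₀/ω)·sinh
numerator   = -0.2547 − (-0.0833)·1.981836 − (0.0916/2.9490)·1.711045 = -0.142760
denominator = 1 − 1.981836 = -0.981836
p = -0.142760 / -0.981836 = 0.1454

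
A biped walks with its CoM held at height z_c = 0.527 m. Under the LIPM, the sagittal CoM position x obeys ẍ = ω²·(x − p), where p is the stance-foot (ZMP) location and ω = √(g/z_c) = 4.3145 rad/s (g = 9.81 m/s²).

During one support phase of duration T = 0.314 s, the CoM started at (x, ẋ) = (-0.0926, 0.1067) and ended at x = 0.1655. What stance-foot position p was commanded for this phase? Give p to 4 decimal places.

p = -0.2926

ωT = 4.3145·0.314 = 1.354753; cosh(ωT) = 2.066907, sinh(ωT) = 1.808896
x(T) = p + (x₀−p)·cosh(ωT) + (ẋ₀/ω)·sinh(ωT) ⇒ p·(1 − cosh) = x(T) − x₀·cosh − (ẋ₀/ω)·sinh
numerator   = 0.1655 − (-0.0926)·2.066907 − (0.1067/4.3145)·1.808896 = 0.312161
denominator = 1 − 2.066907 = -1.066907
p = 0.312161 / -1.066907 = -0.2926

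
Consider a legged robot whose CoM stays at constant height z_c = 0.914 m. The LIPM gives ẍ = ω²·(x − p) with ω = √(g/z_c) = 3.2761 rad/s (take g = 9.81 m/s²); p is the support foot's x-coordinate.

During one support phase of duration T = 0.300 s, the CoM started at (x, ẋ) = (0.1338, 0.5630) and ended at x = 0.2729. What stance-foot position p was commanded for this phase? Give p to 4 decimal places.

p = 0.2453

ωT = 3.2761·0.300 = 0.982830; cosh(ωT) = 1.523129, sinh(ωT) = 1.148878
x(T) = p + (x₀−p)·cosh(ωT) + (ẋ₀/ω)·sinh(ωT) ⇒ p·(1 − cosh) = x(T) − x₀·cosh − (ẋ₀/ω)·sinh
numerator   = 0.2729 − (0.1338)·1.523129 − (0.5630/3.2761)·1.148878 = -0.128330
denominator = 1 − 1.523129 = -0.523129
p = -0.128330 / -0.523129 = 0.2453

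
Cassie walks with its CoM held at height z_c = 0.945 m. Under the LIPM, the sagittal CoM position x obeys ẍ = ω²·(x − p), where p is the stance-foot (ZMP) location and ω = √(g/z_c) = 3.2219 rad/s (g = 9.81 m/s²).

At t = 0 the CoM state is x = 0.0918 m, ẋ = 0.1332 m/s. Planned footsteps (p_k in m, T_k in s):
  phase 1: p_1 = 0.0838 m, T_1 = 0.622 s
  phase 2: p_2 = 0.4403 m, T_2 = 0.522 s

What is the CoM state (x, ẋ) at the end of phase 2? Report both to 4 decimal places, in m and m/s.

phase 1: p=0.0838, T=0.622, ωT=2.004022, cosh=3.776813, sinh=3.642021; start (x,ẋ)=(0.091800, 0.133200) → end (x,ẋ)=(0.264583, 0.596945)
phase 2: p=0.4403, T=0.522, ωT=1.681832, cosh=2.780713, sinh=2.594680; start (x,ẋ)=(0.264583, 0.596945) → end (x,ẋ)=(0.432417, 0.190976)

x = 0.4324, ẋ = 0.1910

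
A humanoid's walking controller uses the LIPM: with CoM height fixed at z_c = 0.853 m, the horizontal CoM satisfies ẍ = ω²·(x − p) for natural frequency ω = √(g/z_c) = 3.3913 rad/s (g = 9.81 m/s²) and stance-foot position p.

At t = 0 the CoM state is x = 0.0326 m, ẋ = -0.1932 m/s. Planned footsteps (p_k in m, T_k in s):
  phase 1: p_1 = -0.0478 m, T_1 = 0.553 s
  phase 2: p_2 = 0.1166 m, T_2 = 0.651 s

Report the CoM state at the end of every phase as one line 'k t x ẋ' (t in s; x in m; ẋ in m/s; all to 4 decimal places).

phase 1: p=-0.0478, T=0.553, ωT=1.875389, cosh=3.338325, sinh=3.185030; start (x,ẋ)=(0.032600, -0.193200) → end (x,ẋ)=(0.039152, 0.223467)
phase 2: p=0.1166, T=0.651, ωT=2.207736, cosh=4.602527, sinh=4.492578; start (x,ẋ)=(0.039152, 0.223467) → end (x,ẋ)=(0.056181, -0.151451)

1 0.5530 0.0392 0.2235
2 1.2040 0.0562 -0.1515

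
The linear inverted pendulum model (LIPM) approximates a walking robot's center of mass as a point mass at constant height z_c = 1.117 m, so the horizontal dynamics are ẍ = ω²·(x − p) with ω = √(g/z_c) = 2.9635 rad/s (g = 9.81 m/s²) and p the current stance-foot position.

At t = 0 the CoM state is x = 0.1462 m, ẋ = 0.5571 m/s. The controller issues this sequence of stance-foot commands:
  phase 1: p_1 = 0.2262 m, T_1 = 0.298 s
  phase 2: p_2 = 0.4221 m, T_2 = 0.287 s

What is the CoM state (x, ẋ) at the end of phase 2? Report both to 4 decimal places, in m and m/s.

phase 1: p=0.2262, T=0.298, ωT=0.883123, cosh=1.415965, sinh=1.002476; start (x,ẋ)=(0.146200, 0.557100) → end (x,ẋ)=(0.301375, 0.551167)
phase 2: p=0.4221, T=0.287, ωT=0.850524, cosh=1.384033, sinh=0.956842; start (x,ẋ)=(0.301375, 0.551167) → end (x,ẋ)=(0.432972, 0.420507)

x = 0.4330, ẋ = 0.4205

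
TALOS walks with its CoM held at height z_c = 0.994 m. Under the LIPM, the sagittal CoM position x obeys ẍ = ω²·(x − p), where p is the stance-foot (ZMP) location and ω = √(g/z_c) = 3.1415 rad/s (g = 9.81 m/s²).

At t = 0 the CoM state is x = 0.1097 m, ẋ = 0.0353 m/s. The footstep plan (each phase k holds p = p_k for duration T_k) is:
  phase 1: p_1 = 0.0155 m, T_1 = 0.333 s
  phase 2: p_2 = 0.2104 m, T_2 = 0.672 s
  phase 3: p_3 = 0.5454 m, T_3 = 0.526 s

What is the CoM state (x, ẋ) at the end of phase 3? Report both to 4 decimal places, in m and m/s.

x = 1.9049, ẋ = 4.4845

phase 1: p=0.0155, T=0.333, ωT=1.046120, cosh=1.598941, sinh=1.247643; start (x,ẋ)=(0.109700, 0.035300) → end (x,ẋ)=(0.180140, 0.425657)
phase 2: p=0.2104, T=0.672, ωT=2.111088, cosh=4.189163, sinh=4.068057; start (x,ẋ)=(0.180140, 0.425657) → end (x,ẋ)=(0.634834, 1.396423)
phase 3: p=0.5454, T=0.526, ωT=1.652429, cosh=2.705613, sinh=2.514029; start (x,ẋ)=(0.634834, 1.396423) → end (x,ẋ)=(1.904882, 4.484517)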